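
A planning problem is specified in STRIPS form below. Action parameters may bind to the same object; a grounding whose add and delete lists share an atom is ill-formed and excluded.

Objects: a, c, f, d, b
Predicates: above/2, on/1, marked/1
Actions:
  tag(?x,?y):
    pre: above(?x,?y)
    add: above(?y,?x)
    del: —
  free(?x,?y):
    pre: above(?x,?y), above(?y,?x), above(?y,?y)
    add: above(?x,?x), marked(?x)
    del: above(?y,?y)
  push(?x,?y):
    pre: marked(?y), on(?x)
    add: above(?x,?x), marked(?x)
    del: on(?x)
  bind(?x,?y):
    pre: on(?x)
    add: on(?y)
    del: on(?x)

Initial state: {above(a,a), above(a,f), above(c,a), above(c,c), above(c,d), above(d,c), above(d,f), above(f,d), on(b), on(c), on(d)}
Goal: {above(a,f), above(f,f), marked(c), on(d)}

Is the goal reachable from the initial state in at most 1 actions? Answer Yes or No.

1. tag(a,f)  →  {above(a,a), above(a,f), above(c,a), above(c,c), above(c,d), above(d,c), above(d,f), above(f,a), above(f,d), on(b), on(c), on(d)}
2. free(f,a)  →  {above(a,f), above(c,a), above(c,c), above(c,d), above(d,c), above(d,f), above(f,a), above(f,d), above(f,f), marked(f), on(b), on(c), on(d)}
3. push(c,f)  →  {above(a,f), above(c,a), above(c,c), above(c,d), above(d,c), above(d,f), above(f,a), above(f,d), above(f,f), marked(c), marked(f), on(b), on(d)}
optimal plan length = 3; 3 > 1

No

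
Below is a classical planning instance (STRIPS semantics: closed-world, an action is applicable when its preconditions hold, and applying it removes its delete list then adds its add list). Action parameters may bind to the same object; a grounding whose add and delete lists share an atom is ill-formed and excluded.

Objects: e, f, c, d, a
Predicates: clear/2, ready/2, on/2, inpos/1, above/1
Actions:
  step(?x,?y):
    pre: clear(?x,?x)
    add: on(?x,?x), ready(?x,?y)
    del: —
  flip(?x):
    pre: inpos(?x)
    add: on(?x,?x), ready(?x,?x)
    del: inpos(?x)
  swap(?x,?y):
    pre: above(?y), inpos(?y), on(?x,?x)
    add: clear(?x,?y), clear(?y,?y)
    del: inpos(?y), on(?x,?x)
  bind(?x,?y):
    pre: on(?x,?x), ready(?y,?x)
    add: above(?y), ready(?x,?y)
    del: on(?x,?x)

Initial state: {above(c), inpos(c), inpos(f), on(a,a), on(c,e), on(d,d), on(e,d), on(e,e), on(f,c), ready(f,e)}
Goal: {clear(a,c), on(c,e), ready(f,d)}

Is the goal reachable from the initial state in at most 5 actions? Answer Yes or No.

1. swap(a,c)  →  {above(c), clear(a,c), clear(c,c), inpos(f), on(c,e), on(d,d), on(e,d), on(e,e), on(f,c), ready(f,e)}
2. bind(e,f)  →  {above(c), above(f), clear(a,c), clear(c,c), inpos(f), on(c,e), on(d,d), on(e,d), on(f,c), ready(e,f), ready(f,e)}
3. swap(d,f)  →  {above(c), above(f), clear(a,c), clear(c,c), clear(d,f), clear(f,f), on(c,e), on(e,d), on(f,c), ready(e,f), ready(f,e)}
4. step(f,d)  →  {above(c), above(f), clear(a,c), clear(c,c), clear(d,f), clear(f,f), on(c,e), on(e,d), on(f,c), on(f,f), ready(e,f), ready(f,d), ready(f,e)}
optimal plan length = 4; 4 ≤ 5

Yes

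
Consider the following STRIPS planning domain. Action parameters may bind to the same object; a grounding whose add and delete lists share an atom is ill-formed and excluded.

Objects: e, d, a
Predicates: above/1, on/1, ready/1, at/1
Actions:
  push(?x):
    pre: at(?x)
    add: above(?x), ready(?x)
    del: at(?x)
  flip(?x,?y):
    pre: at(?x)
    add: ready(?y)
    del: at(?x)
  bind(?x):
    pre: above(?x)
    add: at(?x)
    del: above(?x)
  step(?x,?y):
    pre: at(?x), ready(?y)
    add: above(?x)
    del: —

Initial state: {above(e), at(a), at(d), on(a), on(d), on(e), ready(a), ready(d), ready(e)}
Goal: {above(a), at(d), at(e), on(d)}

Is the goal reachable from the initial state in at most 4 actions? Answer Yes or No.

Yes

1. push(a)  →  {above(a), above(e), at(d), on(a), on(d), on(e), ready(a), ready(d), ready(e)}
2. bind(e)  →  {above(a), at(d), at(e), on(a), on(d), on(e), ready(a), ready(d), ready(e)}
optimal plan length = 2; 2 ≤ 4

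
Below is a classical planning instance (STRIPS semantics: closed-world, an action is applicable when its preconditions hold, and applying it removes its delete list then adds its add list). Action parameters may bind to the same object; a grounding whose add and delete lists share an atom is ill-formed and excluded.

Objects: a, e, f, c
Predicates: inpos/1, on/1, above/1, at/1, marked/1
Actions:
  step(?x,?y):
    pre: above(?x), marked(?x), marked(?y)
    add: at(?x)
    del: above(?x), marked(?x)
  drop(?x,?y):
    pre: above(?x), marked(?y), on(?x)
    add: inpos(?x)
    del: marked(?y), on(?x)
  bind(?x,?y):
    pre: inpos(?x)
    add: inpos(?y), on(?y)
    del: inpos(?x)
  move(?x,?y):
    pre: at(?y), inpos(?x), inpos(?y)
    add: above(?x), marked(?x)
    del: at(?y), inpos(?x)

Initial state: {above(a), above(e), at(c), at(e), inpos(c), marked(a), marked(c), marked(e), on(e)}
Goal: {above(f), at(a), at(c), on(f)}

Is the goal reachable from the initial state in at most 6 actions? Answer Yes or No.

Yes

1. step(a,a)  →  {above(e), at(a), at(c), at(e), inpos(c), marked(c), marked(e), on(e)}
2. drop(e,e)  →  {above(e), at(a), at(c), at(e), inpos(c), inpos(e), marked(c)}
3. bind(c,f)  →  {above(e), at(a), at(c), at(e), inpos(e), inpos(f), marked(c), on(f)}
4. move(f,e)  →  {above(e), above(f), at(a), at(c), inpos(e), marked(c), marked(f), on(f)}
optimal plan length = 4; 4 ≤ 6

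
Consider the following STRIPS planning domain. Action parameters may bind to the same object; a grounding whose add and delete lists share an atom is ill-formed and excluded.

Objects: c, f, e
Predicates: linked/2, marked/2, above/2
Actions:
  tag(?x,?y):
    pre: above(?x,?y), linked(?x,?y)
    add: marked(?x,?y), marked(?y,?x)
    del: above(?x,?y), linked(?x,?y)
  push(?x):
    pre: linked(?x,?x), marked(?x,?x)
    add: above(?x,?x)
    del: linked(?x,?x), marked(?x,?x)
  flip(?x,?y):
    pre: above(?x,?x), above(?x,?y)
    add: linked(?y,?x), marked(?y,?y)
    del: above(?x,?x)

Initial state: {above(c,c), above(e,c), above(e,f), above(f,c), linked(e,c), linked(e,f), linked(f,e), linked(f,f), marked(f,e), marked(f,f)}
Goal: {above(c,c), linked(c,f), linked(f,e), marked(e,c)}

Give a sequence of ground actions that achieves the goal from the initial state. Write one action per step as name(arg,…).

tag(e,c); push(f); flip(f,c)

1. tag(e,c)  →  {above(c,c), above(e,f), above(f,c), linked(e,f), linked(f,e), linked(f,f), marked(c,e), marked(e,c), marked(f,e), marked(f,f)}
2. push(f)  →  {above(c,c), above(e,f), above(f,c), above(f,f), linked(e,f), linked(f,e), marked(c,e), marked(e,c), marked(f,e)}
3. flip(f,c)  →  {above(c,c), above(e,f), above(f,c), linked(c,f), linked(e,f), linked(f,e), marked(c,c), marked(c,e), marked(e,c), marked(f,e)}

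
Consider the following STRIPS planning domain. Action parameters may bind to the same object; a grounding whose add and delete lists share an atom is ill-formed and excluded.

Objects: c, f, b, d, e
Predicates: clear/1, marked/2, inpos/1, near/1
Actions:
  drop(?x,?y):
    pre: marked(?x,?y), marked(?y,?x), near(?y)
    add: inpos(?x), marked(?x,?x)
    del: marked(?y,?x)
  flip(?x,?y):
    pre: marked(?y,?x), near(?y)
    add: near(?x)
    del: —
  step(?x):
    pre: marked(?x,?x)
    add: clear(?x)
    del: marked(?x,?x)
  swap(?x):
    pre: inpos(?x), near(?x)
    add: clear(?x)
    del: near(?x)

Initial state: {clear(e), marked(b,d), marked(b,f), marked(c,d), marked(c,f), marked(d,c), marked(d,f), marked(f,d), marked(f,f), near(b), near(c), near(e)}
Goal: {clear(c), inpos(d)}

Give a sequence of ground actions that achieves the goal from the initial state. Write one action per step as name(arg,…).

flip(f,c); drop(d,f); flip(d,c); drop(c,d); step(c)

1. flip(f,c)  →  {clear(e), marked(b,d), marked(b,f), marked(c,d), marked(c,f), marked(d,c), marked(d,f), marked(f,d), marked(f,f), near(b), near(c), near(e), near(f)}
2. drop(d,f)  →  {clear(e), inpos(d), marked(b,d), marked(b,f), marked(c,d), marked(c,f), marked(d,c), marked(d,d), marked(d,f), marked(f,f), near(b), near(c), near(e), near(f)}
3. flip(d,c)  →  {clear(e), inpos(d), marked(b,d), marked(b,f), marked(c,d), marked(c,f), marked(d,c), marked(d,d), marked(d,f), marked(f,f), near(b), near(c), near(d), near(e), near(f)}
4. drop(c,d)  →  {clear(e), inpos(c), inpos(d), marked(b,d), marked(b,f), marked(c,c), marked(c,d), marked(c,f), marked(d,d), marked(d,f), marked(f,f), near(b), near(c), near(d), near(e), near(f)}
5. step(c)  →  {clear(c), clear(e), inpos(c), inpos(d), marked(b,d), marked(b,f), marked(c,d), marked(c,f), marked(d,d), marked(d,f), marked(f,f), near(b), near(c), near(d), near(e), near(f)}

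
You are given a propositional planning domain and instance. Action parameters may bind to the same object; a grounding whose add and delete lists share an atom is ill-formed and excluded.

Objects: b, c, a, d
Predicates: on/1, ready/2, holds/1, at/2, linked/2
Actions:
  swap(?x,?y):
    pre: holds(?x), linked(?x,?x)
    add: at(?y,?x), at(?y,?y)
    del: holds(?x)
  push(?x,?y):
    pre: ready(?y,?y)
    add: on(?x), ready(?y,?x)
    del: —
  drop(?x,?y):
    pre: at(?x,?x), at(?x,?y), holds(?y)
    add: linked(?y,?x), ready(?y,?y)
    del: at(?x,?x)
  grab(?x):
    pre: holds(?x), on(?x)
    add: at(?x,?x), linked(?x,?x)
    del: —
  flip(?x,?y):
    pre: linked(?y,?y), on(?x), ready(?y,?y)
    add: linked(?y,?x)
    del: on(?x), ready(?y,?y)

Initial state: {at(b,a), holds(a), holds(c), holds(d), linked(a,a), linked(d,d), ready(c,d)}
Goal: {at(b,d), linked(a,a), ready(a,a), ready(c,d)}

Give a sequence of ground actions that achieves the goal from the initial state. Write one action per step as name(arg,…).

1. swap(d,b)  →  {at(b,a), at(b,b), at(b,d), holds(a), holds(c), linked(a,a), linked(d,d), ready(c,d)}
2. drop(b,a)  →  {at(b,a), at(b,d), holds(a), holds(c), linked(a,a), linked(a,b), linked(d,d), ready(a,a), ready(c,d)}

swap(d,b); drop(b,a)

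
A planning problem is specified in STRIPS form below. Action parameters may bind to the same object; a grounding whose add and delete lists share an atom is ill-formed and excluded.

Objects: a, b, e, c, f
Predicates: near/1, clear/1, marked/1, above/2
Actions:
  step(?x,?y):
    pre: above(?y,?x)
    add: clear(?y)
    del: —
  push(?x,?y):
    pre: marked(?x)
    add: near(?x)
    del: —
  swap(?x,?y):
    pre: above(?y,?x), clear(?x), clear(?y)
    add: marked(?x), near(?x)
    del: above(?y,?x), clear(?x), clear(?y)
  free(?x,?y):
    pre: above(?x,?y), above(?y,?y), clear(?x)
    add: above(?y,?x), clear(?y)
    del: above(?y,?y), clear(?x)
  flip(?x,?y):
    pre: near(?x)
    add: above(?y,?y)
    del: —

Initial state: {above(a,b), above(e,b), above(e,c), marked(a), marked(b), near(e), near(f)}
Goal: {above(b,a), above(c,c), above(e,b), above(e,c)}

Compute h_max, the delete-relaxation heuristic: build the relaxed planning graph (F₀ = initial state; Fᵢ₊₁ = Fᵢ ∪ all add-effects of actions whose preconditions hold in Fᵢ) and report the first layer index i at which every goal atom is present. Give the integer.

2

F0 = init (7 atoms)
F1 = F0 ∪ {above(a,a), above(b,b), above(c,c), above(e,e), above(f,f), clear(a), clear(e), near(a), near(b)}  (16 atoms)
F2 = F1 ∪ {above(b,a), above(b,e), above(c,e), clear(b), clear(c), clear(f), marked(e)}  (23 atoms)
goal ⊆ F2  ⇒  h_max = 2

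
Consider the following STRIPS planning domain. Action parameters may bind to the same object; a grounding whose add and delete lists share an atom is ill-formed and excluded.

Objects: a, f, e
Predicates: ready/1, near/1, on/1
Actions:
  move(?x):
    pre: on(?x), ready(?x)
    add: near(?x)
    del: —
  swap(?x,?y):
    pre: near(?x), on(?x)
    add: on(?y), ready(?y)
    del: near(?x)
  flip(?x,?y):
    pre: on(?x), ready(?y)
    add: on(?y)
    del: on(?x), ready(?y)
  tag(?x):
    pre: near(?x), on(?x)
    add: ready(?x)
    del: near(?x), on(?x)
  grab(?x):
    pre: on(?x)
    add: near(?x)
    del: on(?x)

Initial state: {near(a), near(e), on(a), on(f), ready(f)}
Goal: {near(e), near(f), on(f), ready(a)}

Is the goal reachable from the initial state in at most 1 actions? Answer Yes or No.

1. move(f)  →  {near(a), near(e), near(f), on(a), on(f), ready(f)}
2. swap(a,a)  →  {near(e), near(f), on(a), on(f), ready(a), ready(f)}
optimal plan length = 2; 2 > 1

No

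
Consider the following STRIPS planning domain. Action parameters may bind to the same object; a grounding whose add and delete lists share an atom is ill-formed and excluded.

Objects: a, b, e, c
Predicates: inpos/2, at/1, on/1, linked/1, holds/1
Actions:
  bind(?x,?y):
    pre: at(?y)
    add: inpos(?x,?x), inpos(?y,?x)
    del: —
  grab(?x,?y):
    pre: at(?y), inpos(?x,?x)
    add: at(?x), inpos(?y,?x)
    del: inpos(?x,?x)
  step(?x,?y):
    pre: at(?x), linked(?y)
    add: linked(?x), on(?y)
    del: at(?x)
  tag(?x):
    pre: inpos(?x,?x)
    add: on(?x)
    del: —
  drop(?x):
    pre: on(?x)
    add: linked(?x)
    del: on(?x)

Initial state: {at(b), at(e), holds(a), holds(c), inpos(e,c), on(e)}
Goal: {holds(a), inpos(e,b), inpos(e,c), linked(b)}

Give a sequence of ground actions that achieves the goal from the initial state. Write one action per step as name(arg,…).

bind(b,e); tag(b); drop(b)

1. bind(b,e)  →  {at(b), at(e), holds(a), holds(c), inpos(b,b), inpos(e,b), inpos(e,c), on(e)}
2. tag(b)  →  {at(b), at(e), holds(a), holds(c), inpos(b,b), inpos(e,b), inpos(e,c), on(b), on(e)}
3. drop(b)  →  {at(b), at(e), holds(a), holds(c), inpos(b,b), inpos(e,b), inpos(e,c), linked(b), on(e)}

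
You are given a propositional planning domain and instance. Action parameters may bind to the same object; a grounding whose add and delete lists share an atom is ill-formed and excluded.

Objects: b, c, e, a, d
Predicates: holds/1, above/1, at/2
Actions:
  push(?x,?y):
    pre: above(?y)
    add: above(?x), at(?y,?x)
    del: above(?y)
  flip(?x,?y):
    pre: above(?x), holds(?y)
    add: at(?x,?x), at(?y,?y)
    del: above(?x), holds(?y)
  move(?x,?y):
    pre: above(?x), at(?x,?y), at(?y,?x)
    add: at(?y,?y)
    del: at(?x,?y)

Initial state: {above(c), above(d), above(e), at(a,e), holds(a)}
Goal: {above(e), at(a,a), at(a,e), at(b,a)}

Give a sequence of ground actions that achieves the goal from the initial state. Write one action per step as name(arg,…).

1. push(b,c)  →  {above(b), above(d), above(e), at(a,e), at(c,b), holds(a)}
2. push(a,b)  →  {above(a), above(d), above(e), at(a,e), at(b,a), at(c,b), holds(a)}
3. flip(a,a)  →  {above(d), above(e), at(a,a), at(a,e), at(b,a), at(c,b)}

push(b,c); push(a,b); flip(a,a)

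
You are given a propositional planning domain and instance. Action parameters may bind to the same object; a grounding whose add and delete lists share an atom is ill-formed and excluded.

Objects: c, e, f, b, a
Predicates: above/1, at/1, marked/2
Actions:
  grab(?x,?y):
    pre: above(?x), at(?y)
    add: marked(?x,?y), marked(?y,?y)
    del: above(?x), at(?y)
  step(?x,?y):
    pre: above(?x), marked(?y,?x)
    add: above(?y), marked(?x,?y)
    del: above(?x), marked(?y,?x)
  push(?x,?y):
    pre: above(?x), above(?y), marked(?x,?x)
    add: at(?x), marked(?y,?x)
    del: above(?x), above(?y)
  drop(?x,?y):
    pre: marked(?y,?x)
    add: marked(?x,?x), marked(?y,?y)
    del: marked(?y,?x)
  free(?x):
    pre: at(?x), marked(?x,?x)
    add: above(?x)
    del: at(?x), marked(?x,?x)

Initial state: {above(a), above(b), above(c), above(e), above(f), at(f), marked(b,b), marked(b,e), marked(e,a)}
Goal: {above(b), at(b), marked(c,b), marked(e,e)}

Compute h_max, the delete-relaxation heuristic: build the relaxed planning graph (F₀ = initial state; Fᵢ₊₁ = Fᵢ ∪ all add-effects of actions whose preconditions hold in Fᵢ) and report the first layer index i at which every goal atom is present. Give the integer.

1

F0 = init (9 atoms)
F1 = F0 ∪ {at(b), marked(a,a), marked(a,b), marked(a,e), marked(a,f), marked(b,f), marked(c,b), marked(c,f), marked(e,b), marked(e,e), marked(e,f), marked(f,b), marked(f,f)}  (22 atoms)
goal ⊆ F1  ⇒  h_max = 1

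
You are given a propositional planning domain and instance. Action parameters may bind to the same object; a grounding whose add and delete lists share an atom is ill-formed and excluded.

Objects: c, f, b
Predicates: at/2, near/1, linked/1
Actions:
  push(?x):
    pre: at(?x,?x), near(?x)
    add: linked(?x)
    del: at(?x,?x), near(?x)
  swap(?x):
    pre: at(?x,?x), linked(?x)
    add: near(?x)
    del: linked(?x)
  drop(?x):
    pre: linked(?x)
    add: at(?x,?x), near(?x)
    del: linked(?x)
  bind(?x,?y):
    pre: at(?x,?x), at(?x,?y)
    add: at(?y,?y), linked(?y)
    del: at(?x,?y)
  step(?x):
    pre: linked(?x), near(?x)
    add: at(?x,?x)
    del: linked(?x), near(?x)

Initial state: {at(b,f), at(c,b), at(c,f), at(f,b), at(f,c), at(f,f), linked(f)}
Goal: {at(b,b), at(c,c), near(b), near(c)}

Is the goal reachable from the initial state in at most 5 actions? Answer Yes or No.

Yes

1. bind(f,c)  →  {at(b,f), at(c,b), at(c,c), at(c,f), at(f,b), at(f,f), linked(c), linked(f)}
2. swap(c)  →  {at(b,f), at(c,b), at(c,c), at(c,f), at(f,b), at(f,f), linked(f), near(c)}
3. bind(c,b)  →  {at(b,b), at(b,f), at(c,c), at(c,f), at(f,b), at(f,f), linked(b), linked(f), near(c)}
4. swap(b)  →  {at(b,b), at(b,f), at(c,c), at(c,f), at(f,b), at(f,f), linked(f), near(b), near(c)}
optimal plan length = 4; 4 ≤ 5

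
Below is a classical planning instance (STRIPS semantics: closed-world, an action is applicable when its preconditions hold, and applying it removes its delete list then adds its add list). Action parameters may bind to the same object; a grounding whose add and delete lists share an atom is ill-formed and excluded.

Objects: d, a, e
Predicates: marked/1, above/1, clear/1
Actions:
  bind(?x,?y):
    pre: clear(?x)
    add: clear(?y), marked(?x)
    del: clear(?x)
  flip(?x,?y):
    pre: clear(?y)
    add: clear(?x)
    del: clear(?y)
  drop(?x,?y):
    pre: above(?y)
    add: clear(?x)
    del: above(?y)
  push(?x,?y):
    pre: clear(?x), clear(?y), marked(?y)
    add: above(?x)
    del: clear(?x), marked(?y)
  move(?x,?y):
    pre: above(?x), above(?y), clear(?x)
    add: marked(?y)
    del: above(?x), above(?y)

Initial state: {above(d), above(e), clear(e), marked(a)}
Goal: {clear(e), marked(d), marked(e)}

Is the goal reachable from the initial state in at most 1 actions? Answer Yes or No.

No

1. bind(e,d)  →  {above(d), above(e), clear(d), marked(a), marked(e)}
2. bind(d,e)  →  {above(d), above(e), clear(e), marked(a), marked(d), marked(e)}
optimal plan length = 2; 2 > 1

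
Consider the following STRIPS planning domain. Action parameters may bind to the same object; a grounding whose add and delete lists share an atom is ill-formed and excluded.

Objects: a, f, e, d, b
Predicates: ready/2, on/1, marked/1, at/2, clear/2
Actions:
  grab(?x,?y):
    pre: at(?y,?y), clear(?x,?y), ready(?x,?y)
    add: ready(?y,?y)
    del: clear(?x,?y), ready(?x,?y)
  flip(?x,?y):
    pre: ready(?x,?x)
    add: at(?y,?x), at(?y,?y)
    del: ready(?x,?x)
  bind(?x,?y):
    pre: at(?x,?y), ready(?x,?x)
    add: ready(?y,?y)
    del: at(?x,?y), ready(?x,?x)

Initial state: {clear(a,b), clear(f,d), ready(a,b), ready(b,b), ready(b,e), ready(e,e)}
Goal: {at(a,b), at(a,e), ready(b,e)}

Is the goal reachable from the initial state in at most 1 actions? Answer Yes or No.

1. flip(e,a)  →  {at(a,a), at(a,e), clear(a,b), clear(f,d), ready(a,b), ready(b,b), ready(b,e)}
2. flip(b,a)  →  {at(a,a), at(a,b), at(a,e), clear(a,b), clear(f,d), ready(a,b), ready(b,e)}
optimal plan length = 2; 2 > 1

No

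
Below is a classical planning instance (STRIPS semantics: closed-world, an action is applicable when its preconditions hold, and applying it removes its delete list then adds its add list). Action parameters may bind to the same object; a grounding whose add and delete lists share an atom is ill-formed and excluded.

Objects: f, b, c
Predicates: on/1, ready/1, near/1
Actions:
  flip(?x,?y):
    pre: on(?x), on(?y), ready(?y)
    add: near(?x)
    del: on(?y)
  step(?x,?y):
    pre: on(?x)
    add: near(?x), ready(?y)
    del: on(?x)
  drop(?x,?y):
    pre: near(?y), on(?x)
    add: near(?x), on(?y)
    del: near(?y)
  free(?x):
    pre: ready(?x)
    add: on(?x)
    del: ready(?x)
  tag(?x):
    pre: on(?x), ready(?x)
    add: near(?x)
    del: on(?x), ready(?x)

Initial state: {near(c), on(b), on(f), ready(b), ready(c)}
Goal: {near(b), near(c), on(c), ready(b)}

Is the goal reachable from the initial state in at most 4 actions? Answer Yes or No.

Yes

1. flip(b,b)  →  {near(b), near(c), on(f), ready(b), ready(c)}
2. free(c)  →  {near(b), near(c), on(c), on(f), ready(b)}
optimal plan length = 2; 2 ≤ 4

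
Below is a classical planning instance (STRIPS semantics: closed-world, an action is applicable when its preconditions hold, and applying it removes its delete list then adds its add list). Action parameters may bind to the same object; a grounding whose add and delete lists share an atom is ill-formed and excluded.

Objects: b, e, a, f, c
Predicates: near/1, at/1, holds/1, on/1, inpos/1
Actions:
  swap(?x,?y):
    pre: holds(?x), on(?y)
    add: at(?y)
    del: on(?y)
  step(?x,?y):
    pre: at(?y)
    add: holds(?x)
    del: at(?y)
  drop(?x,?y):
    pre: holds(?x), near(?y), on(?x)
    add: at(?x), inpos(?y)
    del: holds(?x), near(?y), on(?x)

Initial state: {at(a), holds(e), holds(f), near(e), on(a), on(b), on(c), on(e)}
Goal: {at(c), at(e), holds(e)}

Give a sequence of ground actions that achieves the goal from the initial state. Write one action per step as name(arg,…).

swap(e,e); swap(e,c)

1. swap(e,e)  →  {at(a), at(e), holds(e), holds(f), near(e), on(a), on(b), on(c)}
2. swap(e,c)  →  {at(a), at(c), at(e), holds(e), holds(f), near(e), on(a), on(b)}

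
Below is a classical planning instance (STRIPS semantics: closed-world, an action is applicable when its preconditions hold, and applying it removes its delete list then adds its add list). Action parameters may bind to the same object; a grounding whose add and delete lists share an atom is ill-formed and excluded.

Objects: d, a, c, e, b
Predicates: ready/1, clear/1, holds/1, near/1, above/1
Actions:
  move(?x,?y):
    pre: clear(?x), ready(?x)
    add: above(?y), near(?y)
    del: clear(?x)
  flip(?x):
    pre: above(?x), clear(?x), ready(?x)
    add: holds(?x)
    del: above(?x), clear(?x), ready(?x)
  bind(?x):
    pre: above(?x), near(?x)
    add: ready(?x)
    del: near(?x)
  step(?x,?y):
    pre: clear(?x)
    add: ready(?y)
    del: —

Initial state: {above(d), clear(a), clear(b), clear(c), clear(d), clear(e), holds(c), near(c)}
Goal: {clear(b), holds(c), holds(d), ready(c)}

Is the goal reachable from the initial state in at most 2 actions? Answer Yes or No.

No

1. step(d,d)  →  {above(d), clear(a), clear(b), clear(c), clear(d), clear(e), holds(c), near(c), ready(d)}
2. flip(d)  →  {clear(a), clear(b), clear(c), clear(e), holds(c), holds(d), near(c)}
3. step(a,c)  →  {clear(a), clear(b), clear(c), clear(e), holds(c), holds(d), near(c), ready(c)}
optimal plan length = 3; 3 > 2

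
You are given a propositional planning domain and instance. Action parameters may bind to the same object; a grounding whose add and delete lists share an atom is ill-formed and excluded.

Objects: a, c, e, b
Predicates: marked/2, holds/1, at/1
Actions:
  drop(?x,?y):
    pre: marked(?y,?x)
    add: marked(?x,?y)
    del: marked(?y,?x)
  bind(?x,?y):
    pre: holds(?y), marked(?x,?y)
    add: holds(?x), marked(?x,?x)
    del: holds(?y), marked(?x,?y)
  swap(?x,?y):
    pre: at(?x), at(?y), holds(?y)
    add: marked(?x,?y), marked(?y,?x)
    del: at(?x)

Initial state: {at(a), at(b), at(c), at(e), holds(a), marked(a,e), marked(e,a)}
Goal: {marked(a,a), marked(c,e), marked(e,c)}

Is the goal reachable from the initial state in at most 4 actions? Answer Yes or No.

1. bind(e,a)  →  {at(a), at(b), at(c), at(e), holds(e), marked(a,e), marked(e,e)}
2. swap(c,e)  →  {at(a), at(b), at(e), holds(e), marked(a,e), marked(c,e), marked(e,c), marked(e,e)}
3. bind(a,e)  →  {at(a), at(b), at(e), holds(a), marked(a,a), marked(c,e), marked(e,c), marked(e,e)}
optimal plan length = 3; 3 ≤ 4

Yes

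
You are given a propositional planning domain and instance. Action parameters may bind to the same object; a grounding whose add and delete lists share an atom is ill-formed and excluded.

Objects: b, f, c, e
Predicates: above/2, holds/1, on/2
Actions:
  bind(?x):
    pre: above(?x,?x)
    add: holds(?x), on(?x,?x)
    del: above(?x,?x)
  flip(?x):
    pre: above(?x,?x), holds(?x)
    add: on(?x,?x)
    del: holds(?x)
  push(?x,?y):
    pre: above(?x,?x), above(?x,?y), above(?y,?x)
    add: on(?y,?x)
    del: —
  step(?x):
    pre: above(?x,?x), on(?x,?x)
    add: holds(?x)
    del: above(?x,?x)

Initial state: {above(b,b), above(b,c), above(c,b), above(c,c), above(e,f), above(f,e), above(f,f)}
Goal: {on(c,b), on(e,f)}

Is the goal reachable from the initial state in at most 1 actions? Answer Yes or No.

1. push(b,c)  →  {above(b,b), above(b,c), above(c,b), above(c,c), above(e,f), above(f,e), above(f,f), on(c,b)}
2. push(f,e)  →  {above(b,b), above(b,c), above(c,b), above(c,c), above(e,f), above(f,e), above(f,f), on(c,b), on(e,f)}
optimal plan length = 2; 2 > 1

No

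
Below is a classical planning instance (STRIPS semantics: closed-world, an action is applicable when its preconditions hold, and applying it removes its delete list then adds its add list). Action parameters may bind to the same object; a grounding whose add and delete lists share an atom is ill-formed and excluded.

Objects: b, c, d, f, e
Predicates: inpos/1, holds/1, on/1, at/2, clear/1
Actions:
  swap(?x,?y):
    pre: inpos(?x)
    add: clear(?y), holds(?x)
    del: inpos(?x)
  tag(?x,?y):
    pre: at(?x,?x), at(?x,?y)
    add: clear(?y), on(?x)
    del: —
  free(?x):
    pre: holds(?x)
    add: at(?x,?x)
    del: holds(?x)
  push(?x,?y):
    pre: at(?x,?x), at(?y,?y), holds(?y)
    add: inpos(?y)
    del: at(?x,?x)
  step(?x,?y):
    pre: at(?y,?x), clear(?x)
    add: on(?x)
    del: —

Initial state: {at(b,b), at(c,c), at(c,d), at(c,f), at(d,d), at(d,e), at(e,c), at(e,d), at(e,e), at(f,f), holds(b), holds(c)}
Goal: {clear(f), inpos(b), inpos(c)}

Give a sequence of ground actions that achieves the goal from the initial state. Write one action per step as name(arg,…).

tag(c,f); push(b,b); push(c,c)

1. tag(c,f)  →  {at(b,b), at(c,c), at(c,d), at(c,f), at(d,d), at(d,e), at(e,c), at(e,d), at(e,e), at(f,f), clear(f), holds(b), holds(c), on(c)}
2. push(b,b)  →  {at(c,c), at(c,d), at(c,f), at(d,d), at(d,e), at(e,c), at(e,d), at(e,e), at(f,f), clear(f), holds(b), holds(c), inpos(b), on(c)}
3. push(c,c)  →  {at(c,d), at(c,f), at(d,d), at(d,e), at(e,c), at(e,d), at(e,e), at(f,f), clear(f), holds(b), holds(c), inpos(b), inpos(c), on(c)}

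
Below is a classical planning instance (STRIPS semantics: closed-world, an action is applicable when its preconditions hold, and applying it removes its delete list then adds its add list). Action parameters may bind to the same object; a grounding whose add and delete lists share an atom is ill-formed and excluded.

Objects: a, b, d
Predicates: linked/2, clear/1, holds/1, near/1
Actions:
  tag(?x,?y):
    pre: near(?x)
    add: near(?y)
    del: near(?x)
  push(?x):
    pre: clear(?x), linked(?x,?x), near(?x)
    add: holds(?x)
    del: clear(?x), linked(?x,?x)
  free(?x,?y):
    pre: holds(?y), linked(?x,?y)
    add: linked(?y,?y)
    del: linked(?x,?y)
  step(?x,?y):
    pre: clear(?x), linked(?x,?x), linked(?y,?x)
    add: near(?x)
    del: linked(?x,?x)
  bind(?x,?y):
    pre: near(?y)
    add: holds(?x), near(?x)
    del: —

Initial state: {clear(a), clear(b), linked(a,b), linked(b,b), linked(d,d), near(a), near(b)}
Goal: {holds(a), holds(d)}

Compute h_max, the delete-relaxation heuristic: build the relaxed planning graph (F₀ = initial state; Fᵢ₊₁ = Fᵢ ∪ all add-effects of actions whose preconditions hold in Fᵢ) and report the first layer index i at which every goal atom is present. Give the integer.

1

F0 = init (7 atoms)
F1 = F0 ∪ {holds(a), holds(b), holds(d), near(d)}  (11 atoms)
goal ⊆ F1  ⇒  h_max = 1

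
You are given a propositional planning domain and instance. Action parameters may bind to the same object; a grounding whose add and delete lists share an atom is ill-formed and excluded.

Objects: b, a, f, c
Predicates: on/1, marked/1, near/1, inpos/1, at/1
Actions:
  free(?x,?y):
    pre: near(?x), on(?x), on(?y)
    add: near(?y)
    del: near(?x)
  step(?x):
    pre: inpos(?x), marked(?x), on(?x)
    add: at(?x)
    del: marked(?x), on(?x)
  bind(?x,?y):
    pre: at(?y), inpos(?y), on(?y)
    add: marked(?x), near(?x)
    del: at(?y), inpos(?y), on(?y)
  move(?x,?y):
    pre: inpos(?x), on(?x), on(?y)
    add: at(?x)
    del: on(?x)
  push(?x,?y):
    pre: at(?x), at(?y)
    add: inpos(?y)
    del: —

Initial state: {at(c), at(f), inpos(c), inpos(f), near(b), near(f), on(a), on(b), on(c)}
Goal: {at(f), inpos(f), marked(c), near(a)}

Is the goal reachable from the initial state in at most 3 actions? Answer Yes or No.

Yes

1. free(b,a)  →  {at(c), at(f), inpos(c), inpos(f), near(a), near(f), on(a), on(b), on(c)}
2. bind(c,c)  →  {at(f), inpos(f), marked(c), near(a), near(c), near(f), on(a), on(b)}
optimal plan length = 2; 2 ≤ 3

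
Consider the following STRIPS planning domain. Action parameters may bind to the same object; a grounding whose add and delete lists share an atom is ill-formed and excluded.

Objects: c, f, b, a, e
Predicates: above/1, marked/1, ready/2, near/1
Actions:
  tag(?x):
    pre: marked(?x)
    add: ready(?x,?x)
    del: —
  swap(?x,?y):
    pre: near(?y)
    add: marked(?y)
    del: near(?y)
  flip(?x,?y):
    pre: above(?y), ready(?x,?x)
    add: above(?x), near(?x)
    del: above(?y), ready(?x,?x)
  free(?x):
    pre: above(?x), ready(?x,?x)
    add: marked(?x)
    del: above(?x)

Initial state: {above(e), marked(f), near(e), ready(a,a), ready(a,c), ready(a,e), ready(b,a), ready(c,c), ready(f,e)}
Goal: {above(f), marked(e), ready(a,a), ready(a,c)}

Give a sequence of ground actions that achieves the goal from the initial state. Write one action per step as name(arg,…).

1. tag(f)  →  {above(e), marked(f), near(e), ready(a,a), ready(a,c), ready(a,e), ready(b,a), ready(c,c), ready(f,e), ready(f,f)}
2. swap(c,e)  →  {above(e), marked(e), marked(f), ready(a,a), ready(a,c), ready(a,e), ready(b,a), ready(c,c), ready(f,e), ready(f,f)}
3. flip(f,e)  →  {above(f), marked(e), marked(f), near(f), ready(a,a), ready(a,c), ready(a,e), ready(b,a), ready(c,c), ready(f,e)}

tag(f); swap(c,e); flip(f,e)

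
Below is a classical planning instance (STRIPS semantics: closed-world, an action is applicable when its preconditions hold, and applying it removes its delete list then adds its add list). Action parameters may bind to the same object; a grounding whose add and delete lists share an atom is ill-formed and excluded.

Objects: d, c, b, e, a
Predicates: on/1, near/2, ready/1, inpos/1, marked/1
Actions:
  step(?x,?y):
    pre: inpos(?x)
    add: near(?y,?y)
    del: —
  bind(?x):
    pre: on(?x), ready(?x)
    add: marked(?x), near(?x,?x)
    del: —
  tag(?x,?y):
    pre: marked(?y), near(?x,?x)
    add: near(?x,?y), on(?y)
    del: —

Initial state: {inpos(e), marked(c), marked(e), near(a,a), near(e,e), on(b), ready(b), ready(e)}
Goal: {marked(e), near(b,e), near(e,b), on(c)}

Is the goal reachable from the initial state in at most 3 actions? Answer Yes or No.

No

1. bind(b)  →  {inpos(e), marked(b), marked(c), marked(e), near(a,a), near(b,b), near(e,e), on(b), ready(b), ready(e)}
2. tag(b,c)  →  {inpos(e), marked(b), marked(c), marked(e), near(a,a), near(b,b), near(b,c), near(e,e), on(b), on(c), ready(b), ready(e)}
3. tag(b,e)  →  {inpos(e), marked(b), marked(c), marked(e), near(a,a), near(b,b), near(b,c), near(b,e), near(e,e), on(b), on(c), on(e), ready(b), ready(e)}
4. tag(e,b)  →  {inpos(e), marked(b), marked(c), marked(e), near(a,a), near(b,b), near(b,c), near(b,e), near(e,b), near(e,e), on(b), on(c), on(e), ready(b), ready(e)}
optimal plan length = 4; 4 > 3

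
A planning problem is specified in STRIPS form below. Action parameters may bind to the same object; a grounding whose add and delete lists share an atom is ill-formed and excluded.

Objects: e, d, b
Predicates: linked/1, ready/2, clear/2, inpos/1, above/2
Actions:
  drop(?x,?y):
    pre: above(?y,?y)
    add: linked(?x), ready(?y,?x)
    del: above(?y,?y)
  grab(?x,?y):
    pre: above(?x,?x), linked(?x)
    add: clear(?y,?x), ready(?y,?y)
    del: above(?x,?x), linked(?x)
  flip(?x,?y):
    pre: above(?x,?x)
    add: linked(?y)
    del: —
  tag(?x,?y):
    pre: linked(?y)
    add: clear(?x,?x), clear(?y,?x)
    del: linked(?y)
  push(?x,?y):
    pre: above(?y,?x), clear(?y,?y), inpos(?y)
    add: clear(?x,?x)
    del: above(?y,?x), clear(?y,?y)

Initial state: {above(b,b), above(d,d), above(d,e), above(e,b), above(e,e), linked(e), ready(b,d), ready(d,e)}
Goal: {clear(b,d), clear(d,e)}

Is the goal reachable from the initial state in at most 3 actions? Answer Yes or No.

1. drop(d,b)  →  {above(d,d), above(d,e), above(e,b), above(e,e), linked(d), linked(e), ready(b,d), ready(d,e)}
2. grab(e,d)  →  {above(d,d), above(d,e), above(e,b), clear(d,e), linked(d), ready(b,d), ready(d,d), ready(d,e)}
3. grab(d,b)  →  {above(d,e), above(e,b), clear(b,d), clear(d,e), ready(b,b), ready(b,d), ready(d,d), ready(d,e)}
optimal plan length = 3; 3 ≤ 3

Yes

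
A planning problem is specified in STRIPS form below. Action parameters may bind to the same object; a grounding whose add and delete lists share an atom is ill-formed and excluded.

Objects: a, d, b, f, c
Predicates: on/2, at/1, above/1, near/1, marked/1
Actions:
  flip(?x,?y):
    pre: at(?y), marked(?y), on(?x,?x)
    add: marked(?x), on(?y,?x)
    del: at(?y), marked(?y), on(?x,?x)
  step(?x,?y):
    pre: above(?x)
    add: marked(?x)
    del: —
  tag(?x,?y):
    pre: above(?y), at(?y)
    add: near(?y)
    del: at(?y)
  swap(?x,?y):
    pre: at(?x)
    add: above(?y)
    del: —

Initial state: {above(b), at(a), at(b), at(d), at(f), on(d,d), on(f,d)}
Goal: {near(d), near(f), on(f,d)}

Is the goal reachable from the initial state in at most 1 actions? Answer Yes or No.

1. swap(a,d)  →  {above(b), above(d), at(a), at(b), at(d), at(f), on(d,d), on(f,d)}
2. tag(a,d)  →  {above(b), above(d), at(a), at(b), at(f), near(d), on(d,d), on(f,d)}
3. swap(a,f)  →  {above(b), above(d), above(f), at(a), at(b), at(f), near(d), on(d,d), on(f,d)}
4. tag(a,f)  →  {above(b), above(d), above(f), at(a), at(b), near(d), near(f), on(d,d), on(f,d)}
optimal plan length = 4; 4 > 1

No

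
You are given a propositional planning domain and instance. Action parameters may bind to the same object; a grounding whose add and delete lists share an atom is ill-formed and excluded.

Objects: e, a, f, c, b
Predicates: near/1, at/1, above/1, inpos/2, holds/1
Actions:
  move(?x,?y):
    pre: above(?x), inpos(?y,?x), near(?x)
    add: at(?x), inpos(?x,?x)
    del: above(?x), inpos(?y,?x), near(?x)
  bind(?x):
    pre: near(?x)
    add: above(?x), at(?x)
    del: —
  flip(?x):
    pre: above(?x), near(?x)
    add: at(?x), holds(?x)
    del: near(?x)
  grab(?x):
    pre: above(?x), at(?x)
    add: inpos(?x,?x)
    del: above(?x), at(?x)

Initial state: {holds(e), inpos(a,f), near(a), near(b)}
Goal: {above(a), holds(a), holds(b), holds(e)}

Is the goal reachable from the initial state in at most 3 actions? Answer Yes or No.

No

1. bind(a)  →  {above(a), at(a), holds(e), inpos(a,f), near(a), near(b)}
2. bind(b)  →  {above(a), above(b), at(a), at(b), holds(e), inpos(a,f), near(a), near(b)}
3. flip(a)  →  {above(a), above(b), at(a), at(b), holds(a), holds(e), inpos(a,f), near(b)}
4. flip(b)  →  {above(a), above(b), at(a), at(b), holds(a), holds(b), holds(e), inpos(a,f)}
optimal plan length = 4; 4 > 3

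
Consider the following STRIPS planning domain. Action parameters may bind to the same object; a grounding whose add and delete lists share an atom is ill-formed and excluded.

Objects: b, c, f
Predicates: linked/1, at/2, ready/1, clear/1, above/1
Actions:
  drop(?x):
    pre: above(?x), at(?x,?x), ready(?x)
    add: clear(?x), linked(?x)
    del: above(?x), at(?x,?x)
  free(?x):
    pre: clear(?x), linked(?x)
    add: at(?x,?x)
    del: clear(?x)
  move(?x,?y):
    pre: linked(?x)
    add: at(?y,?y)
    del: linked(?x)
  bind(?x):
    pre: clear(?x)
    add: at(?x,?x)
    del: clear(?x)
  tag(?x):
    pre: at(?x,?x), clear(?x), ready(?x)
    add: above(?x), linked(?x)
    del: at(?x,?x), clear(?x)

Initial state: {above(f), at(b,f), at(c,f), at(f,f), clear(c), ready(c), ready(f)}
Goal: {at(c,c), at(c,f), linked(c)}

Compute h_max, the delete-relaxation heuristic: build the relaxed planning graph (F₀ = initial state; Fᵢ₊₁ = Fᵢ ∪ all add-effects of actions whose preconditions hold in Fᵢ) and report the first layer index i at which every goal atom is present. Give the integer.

F0 = init (7 atoms)
F1 = F0 ∪ {at(c,c), clear(f), linked(f)}  (10 atoms)
F2 = F1 ∪ {above(c), at(b,b), linked(c)}  (13 atoms)
goal ⊆ F2  ⇒  h_max = 2

2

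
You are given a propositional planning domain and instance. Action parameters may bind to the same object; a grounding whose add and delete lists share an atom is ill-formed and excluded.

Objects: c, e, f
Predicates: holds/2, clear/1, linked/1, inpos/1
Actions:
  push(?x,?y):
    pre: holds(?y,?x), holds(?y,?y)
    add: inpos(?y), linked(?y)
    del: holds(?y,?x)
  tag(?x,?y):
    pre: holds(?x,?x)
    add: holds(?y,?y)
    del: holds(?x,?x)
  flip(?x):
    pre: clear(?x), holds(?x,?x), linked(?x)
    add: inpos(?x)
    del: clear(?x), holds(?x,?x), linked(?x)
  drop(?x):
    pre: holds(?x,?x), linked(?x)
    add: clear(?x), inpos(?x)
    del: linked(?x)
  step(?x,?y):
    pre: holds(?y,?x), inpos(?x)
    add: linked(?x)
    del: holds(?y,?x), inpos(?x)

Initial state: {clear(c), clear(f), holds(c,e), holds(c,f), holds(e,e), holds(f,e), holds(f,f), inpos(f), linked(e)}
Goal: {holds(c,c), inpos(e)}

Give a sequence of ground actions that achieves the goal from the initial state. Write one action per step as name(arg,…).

1. push(e,e)  →  {clear(c), clear(f), holds(c,e), holds(c,f), holds(f,e), holds(f,f), inpos(e), inpos(f), linked(e)}
2. tag(f,c)  →  {clear(c), clear(f), holds(c,c), holds(c,e), holds(c,f), holds(f,e), inpos(e), inpos(f), linked(e)}

push(e,e); tag(f,c)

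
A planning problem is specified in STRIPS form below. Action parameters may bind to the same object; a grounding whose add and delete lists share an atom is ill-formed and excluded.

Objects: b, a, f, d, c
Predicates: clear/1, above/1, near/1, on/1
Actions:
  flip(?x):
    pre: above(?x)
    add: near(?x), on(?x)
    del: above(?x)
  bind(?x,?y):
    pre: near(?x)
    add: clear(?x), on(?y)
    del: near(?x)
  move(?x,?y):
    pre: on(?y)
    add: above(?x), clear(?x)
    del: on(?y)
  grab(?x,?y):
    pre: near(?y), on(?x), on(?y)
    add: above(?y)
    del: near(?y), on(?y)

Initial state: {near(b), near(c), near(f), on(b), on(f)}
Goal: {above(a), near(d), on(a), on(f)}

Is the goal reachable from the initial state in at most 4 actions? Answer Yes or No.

Yes

1. bind(b,a)  →  {clear(b), near(c), near(f), on(a), on(b), on(f)}
2. move(d,b)  →  {above(d), clear(b), clear(d), near(c), near(f), on(a), on(f)}
3. flip(d)  →  {clear(b), clear(d), near(c), near(d), near(f), on(a), on(d), on(f)}
4. move(a,d)  →  {above(a), clear(a), clear(b), clear(d), near(c), near(d), near(f), on(a), on(f)}
optimal plan length = 4; 4 ≤ 4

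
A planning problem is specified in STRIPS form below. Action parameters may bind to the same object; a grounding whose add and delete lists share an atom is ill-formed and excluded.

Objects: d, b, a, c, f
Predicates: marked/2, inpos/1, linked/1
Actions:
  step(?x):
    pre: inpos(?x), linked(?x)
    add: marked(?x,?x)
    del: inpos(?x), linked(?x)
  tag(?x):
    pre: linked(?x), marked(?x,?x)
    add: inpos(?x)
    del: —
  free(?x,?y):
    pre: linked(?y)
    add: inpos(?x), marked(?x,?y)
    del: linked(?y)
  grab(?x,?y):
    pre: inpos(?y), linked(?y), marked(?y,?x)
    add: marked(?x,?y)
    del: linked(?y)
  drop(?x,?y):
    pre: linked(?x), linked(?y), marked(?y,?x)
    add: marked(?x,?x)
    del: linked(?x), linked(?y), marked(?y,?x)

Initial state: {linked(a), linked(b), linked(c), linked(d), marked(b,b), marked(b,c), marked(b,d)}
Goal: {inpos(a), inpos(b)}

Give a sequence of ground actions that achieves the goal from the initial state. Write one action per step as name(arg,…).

1. tag(b)  →  {inpos(b), linked(a), linked(b), linked(c), linked(d), marked(b,b), marked(b,c), marked(b,d)}
2. free(a,d)  →  {inpos(a), inpos(b), linked(a), linked(b), linked(c), marked(a,d), marked(b,b), marked(b,c), marked(b,d)}

tag(b); free(a,d)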